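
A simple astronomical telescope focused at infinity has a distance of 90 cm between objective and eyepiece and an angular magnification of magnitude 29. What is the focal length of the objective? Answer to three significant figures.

87.0 cm

In normal adjustment the tube length equals f_obj + f_eye and |M| = f_obj/f_eye.
So f_obj = 29 f_eye and 29 f_eye + f_eye = 90 cm, giving f_eye = 90/30 = 3.000 cm and f_obj = 87.000 cm.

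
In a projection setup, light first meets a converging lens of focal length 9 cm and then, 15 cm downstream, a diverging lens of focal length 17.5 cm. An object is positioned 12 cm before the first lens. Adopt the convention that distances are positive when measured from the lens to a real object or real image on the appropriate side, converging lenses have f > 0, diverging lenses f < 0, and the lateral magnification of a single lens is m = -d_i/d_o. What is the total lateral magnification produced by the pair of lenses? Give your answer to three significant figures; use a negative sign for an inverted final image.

First lens: d_i1 = 1/(1/9 - 1/12) = 36.000 cm.
m_1 = -(36.000)/12 = -3.0000.
Since 36.000 cm > 15 cm, the first image lies past the second lens and serves as a virtual object: d_o2 = L - d_i1 = -21.000 cm.
Second lens: d_i2 = 1/(1/(-17.5) - 1/(-21.000)) = -105.000 cm.
m_2 = -(-105.000)/(-21.000) = -5.0000.
Total m = m_1 x m_2 = (-3.0000)(-5.0000) = 15.0000.

15.0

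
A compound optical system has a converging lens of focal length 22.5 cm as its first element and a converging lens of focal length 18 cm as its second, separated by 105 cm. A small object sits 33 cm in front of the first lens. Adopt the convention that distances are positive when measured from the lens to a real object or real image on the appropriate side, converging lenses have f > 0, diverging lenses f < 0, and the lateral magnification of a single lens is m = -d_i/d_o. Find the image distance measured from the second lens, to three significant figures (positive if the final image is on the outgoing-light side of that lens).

37.9 cm

First lens: d_i1 = 1/(1/22.5 - 1/33) = 70.714 cm.
That image sits 34.286 cm in front of the second lens, so d_o2 = 34.286 cm.
Second lens: d_i2 = 1/(1/18 - 1/(34.286)) = 37.895 cm.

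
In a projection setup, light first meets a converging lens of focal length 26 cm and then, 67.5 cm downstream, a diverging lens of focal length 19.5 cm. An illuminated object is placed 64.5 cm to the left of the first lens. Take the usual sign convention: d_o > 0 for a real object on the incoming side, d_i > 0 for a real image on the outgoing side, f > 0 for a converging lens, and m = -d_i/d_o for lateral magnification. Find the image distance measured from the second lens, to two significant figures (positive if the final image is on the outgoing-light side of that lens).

Lens 1: 1/d_i1 = 1/f_1 - 1/d_o1 = 1/26 - 1/64.5 = 0.02296 cm^-1, so d_i1 = 43.558 cm.
Object distance for lens 2: d_o2 = 67.5 - 43.558 = 23.942 cm.
Lens 2: 1/d_i2 = 1/f_2 - 1/d_o2 = 1/(-19.5) - 1/(23.942) = -0.09305 cm^-1, so d_i2 = -10.747 cm.

-11 cm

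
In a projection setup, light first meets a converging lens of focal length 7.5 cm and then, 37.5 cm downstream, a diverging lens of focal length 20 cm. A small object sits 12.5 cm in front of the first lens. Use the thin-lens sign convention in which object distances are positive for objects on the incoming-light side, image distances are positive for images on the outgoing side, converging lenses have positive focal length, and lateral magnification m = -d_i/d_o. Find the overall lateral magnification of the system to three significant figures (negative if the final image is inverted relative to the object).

-0.774

Applying the thin-lens equation to the first lens, 1/7.5 = 1/12.5 + 1/d_i1, which gives d_i1 = 18.750 cm.
Its lateral magnification is m_1 = -d_i1/d_o1 = -(18.750)/12.5 = -1.5000.
The intermediate image is 18.750 cm to the right of lens 1, so d_o2 = L - d_i1 = 37.5 - 18.750 = 18.750 cm.
Applying the thin-lens equation again with f_2 = -20 cm and d_o2 = 18.750 cm gives d_i2 = -9.677 cm.
m_2 = -(-9.677)/(18.750) = 0.5161.
The system's lateral magnification is m_1 m_2 = (-1.5000)(0.5161) = -0.7742.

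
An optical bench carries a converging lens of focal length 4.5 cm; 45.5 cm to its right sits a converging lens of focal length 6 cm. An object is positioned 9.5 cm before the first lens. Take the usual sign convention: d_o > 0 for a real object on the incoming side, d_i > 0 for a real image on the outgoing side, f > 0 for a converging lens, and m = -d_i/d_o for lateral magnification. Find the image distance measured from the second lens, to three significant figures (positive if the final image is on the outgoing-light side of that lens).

7.16 cm

Applying the thin-lens equation to the first lens, 1/4.5 = 1/9.5 + 1/d_i1, which gives d_i1 = 8.550 cm.
That image sits 36.950 cm in front of the second lens, so d_o2 = 36.950 cm.
Applying the thin-lens equation again with f_2 = 6 cm and d_o2 = 36.950 cm gives d_i2 = 7.163 cm.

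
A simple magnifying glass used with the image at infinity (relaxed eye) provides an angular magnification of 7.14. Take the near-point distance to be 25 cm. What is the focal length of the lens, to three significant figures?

3.50 cm

For the image at infinity, M = D/f.
f = D/M = 25/7.14 = 3.501 cm.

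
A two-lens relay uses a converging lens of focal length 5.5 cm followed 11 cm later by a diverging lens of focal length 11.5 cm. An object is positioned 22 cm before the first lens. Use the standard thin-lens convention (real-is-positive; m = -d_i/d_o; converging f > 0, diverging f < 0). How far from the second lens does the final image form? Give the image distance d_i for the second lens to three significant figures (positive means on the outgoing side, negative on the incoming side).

-2.78 cm

First lens: d_i1 = 1/(1/5.5 - 1/22) = 7.333 cm.
The intermediate image is 7.333 cm to the right of lens 1, so d_o2 = L - d_i1 = 11 - 7.333 = 3.667 cm.
Second lens: d_i2 = 1/(1/(-11.5) - 1/(3.667)) = -2.780 cm.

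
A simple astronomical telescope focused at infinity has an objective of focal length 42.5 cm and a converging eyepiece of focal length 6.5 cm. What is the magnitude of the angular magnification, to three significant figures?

6.54

|M| = f_obj/|f_eye| = 42.5/6.5 = 6.538.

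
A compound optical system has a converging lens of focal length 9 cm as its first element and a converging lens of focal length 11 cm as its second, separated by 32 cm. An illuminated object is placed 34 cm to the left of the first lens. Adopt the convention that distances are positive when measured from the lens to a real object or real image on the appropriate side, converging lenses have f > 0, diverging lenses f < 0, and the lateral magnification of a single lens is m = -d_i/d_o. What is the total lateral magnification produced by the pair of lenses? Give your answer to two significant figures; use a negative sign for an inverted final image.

0.45

First lens: d_i1 = 1/(1/9 - 1/34) = 12.240 cm.
m_1 = -(12.240)/34 = -0.3600.
That image sits 19.760 cm in front of the second lens, so d_o2 = 19.760 cm.
Second lens: d_i2 = 1/(1/11 - 1/(19.760)) = 24.813 cm.
m_2 = -(24.813)/(19.760) = -1.2557.
Overall magnification: m = m_1 m_2 = 0.4521.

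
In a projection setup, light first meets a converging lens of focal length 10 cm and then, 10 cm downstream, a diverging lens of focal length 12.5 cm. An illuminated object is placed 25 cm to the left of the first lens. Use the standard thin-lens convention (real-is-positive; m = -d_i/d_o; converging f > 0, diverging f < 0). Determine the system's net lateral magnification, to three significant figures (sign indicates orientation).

First lens: d_i1 = 1/(1/10 - 1/25) = 16.667 cm.
m_1 = -(16.667)/25 = -0.6667.
Since 16.667 cm > 10 cm, the first image lies past the second lens and serves as a virtual object: d_o2 = L - d_i1 = -6.667 cm.
Second lens: d_i2 = 1/(1/(-12.5) - 1/(-6.667)) = 14.286 cm.
m_2 = -(14.286)/(-6.667) = 2.1429.
Total m = m_1 x m_2 = (-0.6667)(2.1429) = -1.4286.

-1.43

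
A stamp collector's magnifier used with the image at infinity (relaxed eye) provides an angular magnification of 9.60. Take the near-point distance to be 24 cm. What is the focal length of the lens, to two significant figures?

For the image at infinity, M = D/f.
f = D/M = 24/9.6 = 2.500 cm.

2.5 cm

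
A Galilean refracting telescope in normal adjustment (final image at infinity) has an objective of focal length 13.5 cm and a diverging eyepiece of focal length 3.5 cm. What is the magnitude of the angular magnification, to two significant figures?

|M| = f_obj/|f_eye| = 13.5/3.5 = 3.857.

3.9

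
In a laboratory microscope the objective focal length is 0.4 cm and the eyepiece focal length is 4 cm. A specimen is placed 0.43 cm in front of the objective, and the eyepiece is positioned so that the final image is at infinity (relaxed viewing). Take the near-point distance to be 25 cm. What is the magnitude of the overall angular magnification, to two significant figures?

83

Objective: 1/d_i = 1/f_obj - 1/d_o = 1/0.4 - 1/0.43 = 0.17442 cm^-1, so d_i = 5.733 cm.
m_obj = -d_i/d_o = -5.733/0.43 = -13.333.
Eyepiece angular magnification (image at infinity): M_eye = D/f_e = 25/4 = 6.250.
Overall M = m_obj x M_eye = (-13.333)(6.250) = -83.33.
|M| = 83.33.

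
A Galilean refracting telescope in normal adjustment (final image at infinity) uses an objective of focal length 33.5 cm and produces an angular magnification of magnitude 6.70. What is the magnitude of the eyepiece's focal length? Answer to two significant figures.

|M| = f_obj/|f_eye|, so |f_eye| = f_obj/|M| = 33.5/6.7 = 5.000 cm.
(The eyepiece is diverging, so its signed focal length is -5.000 cm.)

5.0 cm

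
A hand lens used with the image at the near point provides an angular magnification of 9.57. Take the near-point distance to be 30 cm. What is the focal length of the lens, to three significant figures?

3.50 cm

For the image at the near point, M = 1 + D/f.
f = D/(M - 1) = 30/(9.57 - 1) = 3.501 cm.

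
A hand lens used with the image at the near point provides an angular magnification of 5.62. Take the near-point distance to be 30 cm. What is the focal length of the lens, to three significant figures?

For the image at the near point, M = 1 + D/f.
f = D/(M - 1) = 30/(5.62 - 1) = 6.494 cm.

6.49 cm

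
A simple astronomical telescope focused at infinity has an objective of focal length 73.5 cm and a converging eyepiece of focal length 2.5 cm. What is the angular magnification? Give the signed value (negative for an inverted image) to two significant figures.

M = -f_obj/f_eye = -73.5/(2.5) = -29.400.

-29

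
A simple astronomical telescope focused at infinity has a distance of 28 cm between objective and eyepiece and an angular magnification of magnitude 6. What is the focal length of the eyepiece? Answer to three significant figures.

4.00 cm

In normal adjustment the tube length equals f_obj + f_eye and |M| = f_obj/f_eye.
So f_obj = 6 f_eye and 6 f_eye + f_eye = 28 cm, giving f_eye = 28/7 = 4.000 cm and f_obj = 24.000 cm.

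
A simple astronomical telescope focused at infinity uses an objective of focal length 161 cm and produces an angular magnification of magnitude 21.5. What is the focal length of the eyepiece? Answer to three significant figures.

7.49 cm

|M| = f_obj/f_eye, so f_eye = f_obj/|M| = 161/21.5 = 7.488 cm.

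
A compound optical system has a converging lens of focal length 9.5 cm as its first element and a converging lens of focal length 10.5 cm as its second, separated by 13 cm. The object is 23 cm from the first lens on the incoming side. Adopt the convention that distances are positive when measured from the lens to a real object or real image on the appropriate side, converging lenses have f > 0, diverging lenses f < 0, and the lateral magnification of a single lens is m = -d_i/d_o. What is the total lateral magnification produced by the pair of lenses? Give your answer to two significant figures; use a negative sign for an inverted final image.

Lens 1: 1/d_i1 = 1/f_1 - 1/d_o1 = 1/9.5 - 1/23 = 0.06178 cm^-1, so d_i1 = 16.185 cm.
m_1 = -(16.185)/23 = -0.7037.
This image would form 16.185 cm past lens 1, i.e. 3.185 cm beyond lens 2, so it is a virtual object for lens 2: d_o2 = 13 - 16.185 = -3.185 cm.
Lens 2: 1/d_i2 = 1/f_2 - 1/d_o2 = 1/10.5 - 1/(-3.185) = 0.40919 cm^-1, so d_i2 = 2.444 cm.
m_2 = -(2.444)/(-3.185) = 0.7673.
The system's lateral magnification is m_1 m_2 = (-0.7037)(0.7673) = -0.5399.

-0.54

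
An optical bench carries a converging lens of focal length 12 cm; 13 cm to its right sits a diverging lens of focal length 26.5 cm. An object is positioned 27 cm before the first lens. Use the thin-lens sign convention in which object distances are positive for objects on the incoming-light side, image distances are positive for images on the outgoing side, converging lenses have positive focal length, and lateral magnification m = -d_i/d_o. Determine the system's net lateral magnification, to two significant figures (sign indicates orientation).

-1.2

Lens 1: 1/d_i1 = 1/f_1 - 1/d_o1 = 1/12 - 1/27 = 0.04630 cm^-1, so d_i1 = 21.600 cm.
m_1 = -(21.600)/27 = -0.8000.
Since 21.600 cm > 13 cm, the first image lies past the second lens and serves as a virtual object: d_o2 = L - d_i1 = -8.600 cm.
Lens 2: 1/d_i2 = 1/f_2 - 1/d_o2 = 1/(-26.5) - 1/(-8.600) = 0.07854 cm^-1, so d_i2 = 12.732 cm.
m_2 = -(12.732)/(-8.600) = 1.4804.
Total m = m_1 x m_2 = (-0.8000)(1.4804) = -1.1844.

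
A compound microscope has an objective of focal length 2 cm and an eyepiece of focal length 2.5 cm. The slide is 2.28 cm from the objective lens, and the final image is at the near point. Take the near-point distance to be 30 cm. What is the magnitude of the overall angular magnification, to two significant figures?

Objective: 1/d_i = 1/f_obj - 1/d_o = 1/2 - 1/2.28 = 0.06140 cm^-1, so d_i = 16.286 cm.
m_obj = -d_i/d_o = -16.286/2.28 = -7.143.
Eyepiece angular magnification (image at near point): M_eye = 1 + D/f_e = 1 + 30/2.5 = 13.000.
Overall M = m_obj x M_eye = (-7.143)(13.000) = -92.86.
|M| = 92.86.

93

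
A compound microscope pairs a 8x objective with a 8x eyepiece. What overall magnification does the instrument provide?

64

The overall magnification of a compound microscope is the product of the objective and eyepiece magnifications:
M = M_obj x M_eye = 8 x 8 = 64.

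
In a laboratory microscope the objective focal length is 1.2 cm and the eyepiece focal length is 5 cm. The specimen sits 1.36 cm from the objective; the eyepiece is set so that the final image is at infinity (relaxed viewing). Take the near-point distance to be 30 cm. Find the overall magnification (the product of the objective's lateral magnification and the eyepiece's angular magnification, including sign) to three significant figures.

Objective: 1/d_i = 1/f_obj - 1/d_o = 1/1.2 - 1/1.36 = 0.09804 cm^-1, so d_i = 10.200 cm.
m_obj = -d_i/d_o = -10.200/1.36 = -7.500.
Eyepiece angular magnification (image at infinity): M_eye = D/f_e = 30/5 = 6.000.
Overall M = m_obj x M_eye = (-7.500)(6.000) = -45.00.

-45.0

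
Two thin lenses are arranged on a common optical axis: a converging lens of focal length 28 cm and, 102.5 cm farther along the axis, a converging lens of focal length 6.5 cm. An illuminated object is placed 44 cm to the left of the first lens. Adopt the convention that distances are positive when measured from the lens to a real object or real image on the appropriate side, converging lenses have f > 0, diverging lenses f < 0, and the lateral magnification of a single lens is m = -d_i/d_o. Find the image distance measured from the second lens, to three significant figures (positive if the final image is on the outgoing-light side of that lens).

Applying the thin-lens equation to the first lens, 1/28 = 1/44 + 1/d_i1, which gives d_i1 = 77.000 cm.
That image sits 25.500 cm in front of the second lens, so d_o2 = 25.500 cm.
Applying the thin-lens equation again with f_2 = 6.5 cm and d_o2 = 25.500 cm gives d_i2 = 8.724 cm.

8.72 cm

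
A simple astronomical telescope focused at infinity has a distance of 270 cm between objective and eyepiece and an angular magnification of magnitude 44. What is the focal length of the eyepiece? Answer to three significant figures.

In normal adjustment the tube length equals f_obj + f_eye and |M| = f_obj/f_eye.
So f_obj = 44 f_eye and 44 f_eye + f_eye = 270 cm, giving f_eye = 270/45 = 6.000 cm and f_obj = 264.000 cm.

6.00 cm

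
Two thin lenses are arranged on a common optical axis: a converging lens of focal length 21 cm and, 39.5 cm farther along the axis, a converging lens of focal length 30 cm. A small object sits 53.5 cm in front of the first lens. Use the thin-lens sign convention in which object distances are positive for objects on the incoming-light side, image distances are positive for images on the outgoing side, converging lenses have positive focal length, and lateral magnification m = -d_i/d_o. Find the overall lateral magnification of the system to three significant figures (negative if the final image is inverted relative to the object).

-0.773

Lens 1: 1/d_i1 = 1/f_1 - 1/d_o1 = 1/21 - 1/53.5 = 0.02893 cm^-1, so d_i1 = 34.569 cm.
m_1 = -(34.569)/53.5 = -0.6462.
The intermediate image is 34.569 cm to the right of lens 1, so d_o2 = L - d_i1 = 39.5 - 34.569 = 4.931 cm.
Lens 2: 1/d_i2 = 1/f_2 - 1/d_o2 = 1/30 - 1/(4.931) = -0.16947 cm^-1, so d_i2 = -5.901 cm.
m_2 = -(-5.901)/(4.931) = 1.1967.
Total m = m_1 x m_2 = (-0.6462)(1.1967) = -0.7732.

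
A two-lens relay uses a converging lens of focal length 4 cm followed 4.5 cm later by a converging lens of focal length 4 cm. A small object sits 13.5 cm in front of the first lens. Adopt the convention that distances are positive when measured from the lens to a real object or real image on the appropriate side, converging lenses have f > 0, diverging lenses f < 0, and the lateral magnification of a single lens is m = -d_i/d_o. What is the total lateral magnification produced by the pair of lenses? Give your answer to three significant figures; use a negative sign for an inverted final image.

First lens: d_i1 = 1/(1/4 - 1/13.5) = 5.684 cm.
m_1 = -(5.684)/13.5 = -0.4211.
Since 5.684 cm > 4.5 cm, the first image lies past the second lens and serves as a virtual object: d_o2 = L - d_i1 = -1.184 cm.
Second lens: d_i2 = 1/(1/4 - 1/(-1.184)) = 0.914 cm.
m_2 = -(0.914)/(-1.184) = 0.7716.
Total m = m_1 x m_2 = (-0.4211)(0.7716) = -0.3249.

-0.325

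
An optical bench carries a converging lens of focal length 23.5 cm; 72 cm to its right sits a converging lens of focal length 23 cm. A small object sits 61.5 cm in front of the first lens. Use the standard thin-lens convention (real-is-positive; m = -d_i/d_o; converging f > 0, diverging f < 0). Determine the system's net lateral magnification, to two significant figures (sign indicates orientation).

Lens 1: 1/d_i1 = 1/f_1 - 1/d_o1 = 1/23.5 - 1/61.5 = 0.02629 cm^-1, so d_i1 = 38.033 cm.
m_1 = -(38.033)/61.5 = -0.6184.
That image sits 33.967 cm in front of the second lens, so d_o2 = 33.967 cm.
Lens 2: 1/d_i2 = 1/f_2 - 1/d_o2 = 1/23 - 1/(33.967) = 0.01404 cm^-1, so d_i2 = 71.235 cm.
m_2 = -(71.235)/(33.967) = -2.0972.
The system's lateral magnification is m_1 m_2 = (-0.6184)(-2.0972) = 1.2969.

1.3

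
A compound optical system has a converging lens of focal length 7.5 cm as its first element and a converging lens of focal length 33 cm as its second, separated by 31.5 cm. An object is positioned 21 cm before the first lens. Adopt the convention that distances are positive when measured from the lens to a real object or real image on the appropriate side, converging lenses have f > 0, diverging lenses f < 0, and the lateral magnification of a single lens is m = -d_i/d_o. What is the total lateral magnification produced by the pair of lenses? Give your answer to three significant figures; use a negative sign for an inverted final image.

First lens: d_i1 = 1/(1/7.5 - 1/21) = 11.667 cm.
m_1 = -(11.667)/21 = -0.5556.
Object distance for lens 2: d_o2 = 31.5 - 11.667 = 19.833 cm.
Second lens: d_i2 = 1/(1/33 - 1/(19.833)) = -49.709 cm.
m_2 = -(-49.709)/(19.833) = 2.5063.
Overall magnification: m = m_1 m_2 = -1.3924.

-1.39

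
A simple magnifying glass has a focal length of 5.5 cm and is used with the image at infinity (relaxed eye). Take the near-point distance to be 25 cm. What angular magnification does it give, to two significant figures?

4.5

M = D/f = 25/5.5 = 4.545.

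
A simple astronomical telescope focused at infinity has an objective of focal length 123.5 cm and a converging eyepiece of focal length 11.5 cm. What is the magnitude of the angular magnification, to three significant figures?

10.7

|M| = f_obj/|f_eye| = 123.5/11.5 = 10.739.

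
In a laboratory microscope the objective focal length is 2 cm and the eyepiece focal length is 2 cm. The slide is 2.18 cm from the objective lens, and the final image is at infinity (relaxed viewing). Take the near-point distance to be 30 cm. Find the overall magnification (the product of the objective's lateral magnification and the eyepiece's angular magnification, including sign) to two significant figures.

Objective: 1/d_i = 1/f_obj - 1/d_o = 1/2 - 1/2.18 = 0.04128 cm^-1, so d_i = 24.222 cm.
m_obj = -d_i/d_o = -24.222/2.18 = -11.111.
Eyepiece angular magnification (image at infinity): M_eye = D/f_e = 30/2 = 15.000.
Overall M = m_obj x M_eye = (-11.111)(15.000) = -166.67.

-170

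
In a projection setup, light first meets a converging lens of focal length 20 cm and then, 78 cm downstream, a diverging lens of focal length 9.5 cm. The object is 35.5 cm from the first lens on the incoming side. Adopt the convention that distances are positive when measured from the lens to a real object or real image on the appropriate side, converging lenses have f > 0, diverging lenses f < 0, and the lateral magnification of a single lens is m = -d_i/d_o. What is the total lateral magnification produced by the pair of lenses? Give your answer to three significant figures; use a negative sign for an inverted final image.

-0.294

Applying the thin-lens equation to the first lens, 1/20 = 1/35.5 + 1/d_i1, which gives d_i1 = 45.806 cm.
Its lateral magnification is m_1 = -d_i1/d_o1 = -(45.806)/35.5 = -1.2903.
The intermediate image is 45.806 cm to the right of lens 1, so d_o2 = L - d_i1 = 78 - 45.806 = 32.194 cm.
Applying the thin-lens equation again with f_2 = -9.5 cm and d_o2 = 32.194 cm gives d_i2 = -7.335 cm.
m_2 = -(-7.335)/(32.194) = 0.2279.
The system's lateral magnification is m_1 m_2 = (-1.2903)(0.2279) = -0.2940.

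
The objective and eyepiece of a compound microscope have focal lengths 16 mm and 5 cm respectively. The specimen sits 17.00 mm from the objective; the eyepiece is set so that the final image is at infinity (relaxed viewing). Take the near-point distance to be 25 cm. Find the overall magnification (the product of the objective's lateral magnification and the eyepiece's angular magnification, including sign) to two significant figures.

-80

Convert to cm: f_obj = 16 mm = 1.6 cm; d_o = 17.00 mm = 1.70 cm.
Objective: 1/d_i = 1/f_obj - 1/d_o = 1/1.6 - 1/1.70 = 0.03676 cm^-1, so d_i = 27.200 cm.
m_obj = -d_i/d_o = -27.200/1.70 = -16.000.
Eyepiece angular magnification (image at infinity): M_eye = D/f_e = 25/5 = 5.000.
Overall M = m_obj x M_eye = (-16.000)(5.000) = -80.00.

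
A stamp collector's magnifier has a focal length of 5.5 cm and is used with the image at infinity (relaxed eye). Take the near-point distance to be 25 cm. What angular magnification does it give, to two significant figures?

4.5

M = D/f = 25/5.5 = 4.545.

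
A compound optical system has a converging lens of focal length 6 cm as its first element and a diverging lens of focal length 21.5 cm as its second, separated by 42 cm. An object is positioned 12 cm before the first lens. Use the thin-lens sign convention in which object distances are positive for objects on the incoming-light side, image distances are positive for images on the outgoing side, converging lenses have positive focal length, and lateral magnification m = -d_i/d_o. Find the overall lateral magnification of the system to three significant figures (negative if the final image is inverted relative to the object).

Lens 1: 1/d_i1 = 1/f_1 - 1/d_o1 = 1/6 - 1/12 = 0.08333 cm^-1, so d_i1 = 12.000 cm.
m_1 = -(12.000)/12 = -1.0000.
That image sits 30.000 cm in front of the second lens, so d_o2 = 30.000 cm.
Lens 2: 1/d_i2 = 1/f_2 - 1/d_o2 = 1/(-21.5) - 1/(30.000) = -0.07984 cm^-1, so d_i2 = -12.524 cm.
m_2 = -(-12.524)/(30.000) = 0.4175.
Overall magnification: m = m_1 m_2 = -0.4175.

-0.417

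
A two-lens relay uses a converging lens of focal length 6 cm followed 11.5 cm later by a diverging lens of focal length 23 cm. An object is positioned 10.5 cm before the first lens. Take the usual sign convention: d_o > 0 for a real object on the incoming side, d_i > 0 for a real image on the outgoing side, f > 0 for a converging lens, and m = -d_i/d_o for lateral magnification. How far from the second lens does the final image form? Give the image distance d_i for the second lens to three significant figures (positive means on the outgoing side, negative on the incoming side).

2.80 cm

Lens 1: 1/d_i1 = 1/f_1 - 1/d_o1 = 1/6 - 1/10.5 = 0.07143 cm^-1, so d_i1 = 14.000 cm.
This image would form 14.000 cm past lens 1, i.e. 2.500 cm beyond lens 2, so it is a virtual object for lens 2: d_o2 = 11.5 - 14.000 = -2.500 cm.
Lens 2: 1/d_i2 = 1/f_2 - 1/d_o2 = 1/(-23) - 1/(-2.500) = 0.35652 cm^-1, so d_i2 = 2.805 cm.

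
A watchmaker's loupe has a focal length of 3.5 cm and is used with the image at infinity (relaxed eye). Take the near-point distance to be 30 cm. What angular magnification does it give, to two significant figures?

8.6

M = D/f = 30/3.5 = 8.571.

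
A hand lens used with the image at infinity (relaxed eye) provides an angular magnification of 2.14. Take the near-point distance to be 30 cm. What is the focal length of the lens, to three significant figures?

For the image at infinity, M = D/f.
f = D/M = 30/2.14 = 14.019 cm.

14.0 cm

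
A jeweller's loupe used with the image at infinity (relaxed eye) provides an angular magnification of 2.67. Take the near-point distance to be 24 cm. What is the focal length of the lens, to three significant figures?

For the image at infinity, M = D/f.
f = D/M = 24/2.67 = 8.989 cm.

8.99 cm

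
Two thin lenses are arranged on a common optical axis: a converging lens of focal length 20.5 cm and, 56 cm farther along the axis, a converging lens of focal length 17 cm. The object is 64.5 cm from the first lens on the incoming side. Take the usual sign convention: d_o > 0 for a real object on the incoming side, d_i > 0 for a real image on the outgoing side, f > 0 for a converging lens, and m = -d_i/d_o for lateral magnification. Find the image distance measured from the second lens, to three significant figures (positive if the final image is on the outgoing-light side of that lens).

49.3 cm

Applying the thin-lens equation to the first lens, 1/20.5 = 1/64.5 + 1/d_i1, which gives d_i1 = 30.051 cm.
The intermediate image is 30.051 cm to the right of lens 1, so d_o2 = L - d_i1 = 56 - 30.051 = 25.949 cm.
Applying the thin-lens equation again with f_2 = 17 cm and d_o2 = 25.949 cm gives d_i2 = 49.295 cm.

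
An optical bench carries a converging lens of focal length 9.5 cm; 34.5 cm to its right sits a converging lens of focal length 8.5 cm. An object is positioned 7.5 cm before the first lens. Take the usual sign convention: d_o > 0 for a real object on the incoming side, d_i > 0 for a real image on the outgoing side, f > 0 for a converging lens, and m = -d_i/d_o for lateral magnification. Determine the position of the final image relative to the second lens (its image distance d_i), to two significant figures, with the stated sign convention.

9.7 cm

First lens: d_i1 = 1/(1/9.5 - 1/7.5) = -35.625 cm.
The intermediate image is virtual, 35.625 cm to the left of lens 1, so d_o2 = L - d_i1 = 34.5 - (-35.625) = 70.125 cm.
Second lens: d_i2 = 1/(1/8.5 - 1/(70.125)) = 9.672 cm.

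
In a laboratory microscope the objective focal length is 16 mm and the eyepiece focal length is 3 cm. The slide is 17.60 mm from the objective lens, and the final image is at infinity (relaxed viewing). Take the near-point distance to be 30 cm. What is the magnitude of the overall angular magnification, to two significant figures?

Convert to cm: f_obj = 16 mm = 1.6 cm; d_o = 17.60 mm = 1.76 cm.
Objective: 1/d_i = 1/f_obj - 1/d_o = 1/1.6 - 1/1.76 = 0.05682 cm^-1, so d_i = 17.600 cm.
m_obj = -d_i/d_o = -17.600/1.76 = -10.000.
Eyepiece angular magnification (image at infinity): M_eye = D/f_e = 30/3 = 10.000.
Overall M = m_obj x M_eye = (-10.000)(10.000) = -100.00.
|M| = 100.00.

100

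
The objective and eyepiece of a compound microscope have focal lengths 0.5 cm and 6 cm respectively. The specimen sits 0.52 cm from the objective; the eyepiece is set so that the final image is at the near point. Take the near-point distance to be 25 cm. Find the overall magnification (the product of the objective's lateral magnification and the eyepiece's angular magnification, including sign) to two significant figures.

-130

Objective: 1/d_i = 1/f_obj - 1/d_o = 1/0.5 - 1/0.52 = 0.07692 cm^-1, so d_i = 13.000 cm.
m_obj = -d_i/d_o = -13.000/0.52 = -25.000.
Eyepiece angular magnification (image at near point): M_eye = 1 + D/f_e = 1 + 25/6 = 5.167.
Overall M = m_obj x M_eye = (-25.000)(5.167) = -129.17.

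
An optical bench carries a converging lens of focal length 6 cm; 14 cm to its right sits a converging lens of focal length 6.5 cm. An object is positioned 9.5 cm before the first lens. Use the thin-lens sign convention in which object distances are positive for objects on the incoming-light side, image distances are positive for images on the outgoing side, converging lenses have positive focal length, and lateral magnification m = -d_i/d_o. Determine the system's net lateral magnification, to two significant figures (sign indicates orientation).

-1.3

Lens 1: 1/d_i1 = 1/f_1 - 1/d_o1 = 1/6 - 1/9.5 = 0.06140 cm^-1, so d_i1 = 16.286 cm.
m_1 = -(16.286)/9.5 = -1.7143.
Since 16.286 cm > 14 cm, the first image lies past the second lens and serves as a virtual object: d_o2 = L - d_i1 = -2.286 cm.
Lens 2: 1/d_i2 = 1/f_2 - 1/d_o2 = 1/6.5 - 1/(-2.286) = 0.59135 cm^-1, so d_i2 = 1.691 cm.
m_2 = -(1.691)/(-2.286) = 0.7398.
Total m = m_1 x m_2 = (-1.7143)(0.7398) = -1.2683.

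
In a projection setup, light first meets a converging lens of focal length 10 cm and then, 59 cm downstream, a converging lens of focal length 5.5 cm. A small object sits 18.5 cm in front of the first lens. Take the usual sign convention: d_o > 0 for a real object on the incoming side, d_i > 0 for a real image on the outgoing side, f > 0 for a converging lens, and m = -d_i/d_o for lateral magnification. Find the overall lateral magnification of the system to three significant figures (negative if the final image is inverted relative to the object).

0.204

First lens: d_i1 = 1/(1/10 - 1/18.5) = 21.765 cm.
m_1 = -(21.765)/18.5 = -1.1765.
That image sits 37.235 cm in front of the second lens, so d_o2 = 37.235 cm.
Second lens: d_i2 = 1/(1/5.5 - 1/(37.235)) = 6.453 cm.
m_2 = -(6.453)/(37.235) = -0.1733.
Overall magnification: m = m_1 m_2 = 0.2039.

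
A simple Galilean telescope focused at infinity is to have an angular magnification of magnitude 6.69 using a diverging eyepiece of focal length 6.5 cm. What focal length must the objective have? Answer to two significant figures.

43 cm

|M| = f_obj/|f_eye|, so f_obj = |M| x |f_eye| = 6.69 x 6.5 = 43.485 cm.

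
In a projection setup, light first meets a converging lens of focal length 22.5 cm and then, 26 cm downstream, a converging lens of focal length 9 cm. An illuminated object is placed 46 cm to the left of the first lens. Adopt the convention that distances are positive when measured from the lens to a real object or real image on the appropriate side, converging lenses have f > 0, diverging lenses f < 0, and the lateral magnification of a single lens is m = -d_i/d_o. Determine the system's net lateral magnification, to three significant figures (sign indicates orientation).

-0.319

Applying the thin-lens equation to the first lens, 1/22.5 = 1/46 + 1/d_i1, which gives d_i1 = 44.043 cm.
Its lateral magnification is m_1 = -d_i1/d_o1 = -(44.043)/46 = -0.9574.
This image would form 44.043 cm past lens 1, i.e. 18.043 cm beyond lens 2, so it is a virtual object for lens 2: d_o2 = 26 - 44.043 = -18.043 cm.
Applying the thin-lens equation again with f_2 = 9 cm and d_o2 = -18.043 cm gives d_i2 = 6.005 cm.
m_2 = -(6.005)/(-18.043) = 0.3328.
Overall magnification: m = m_1 m_2 = -0.3186.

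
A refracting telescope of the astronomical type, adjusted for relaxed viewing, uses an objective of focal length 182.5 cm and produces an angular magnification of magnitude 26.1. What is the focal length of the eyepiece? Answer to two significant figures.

|M| = f_obj/f_eye, so f_eye = f_obj/|M| = 182.5/26.1 = 6.992 cm.

7.0 cm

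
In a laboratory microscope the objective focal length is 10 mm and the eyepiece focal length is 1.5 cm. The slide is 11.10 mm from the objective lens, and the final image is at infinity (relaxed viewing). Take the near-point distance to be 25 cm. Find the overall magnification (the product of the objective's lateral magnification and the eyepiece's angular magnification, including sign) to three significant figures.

-152

Convert to cm: f_obj = 10 mm = 1 cm; d_o = 11.10 mm = 1.11 cm.
Objective: 1/d_i = 1/f_obj - 1/d_o = 1/1 - 1/1.11 = 0.09910 cm^-1, so d_i = 10.091 cm.
m_obj = -d_i/d_o = -10.091/1.11 = -9.091.
Eyepiece angular magnification (image at infinity): M_eye = D/f_e = 25/1.5 = 16.667.
Overall M = m_obj x M_eye = (-9.091)(16.667) = -151.52.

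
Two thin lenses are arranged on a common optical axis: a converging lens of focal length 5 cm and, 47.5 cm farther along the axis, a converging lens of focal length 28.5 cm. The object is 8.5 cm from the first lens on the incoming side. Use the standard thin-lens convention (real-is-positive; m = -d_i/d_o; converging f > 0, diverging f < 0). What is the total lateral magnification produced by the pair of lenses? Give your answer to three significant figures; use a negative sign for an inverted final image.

Lens 1: 1/d_i1 = 1/f_1 - 1/d_o1 = 1/5 - 1/8.5 = 0.08235 cm^-1, so d_i1 = 12.143 cm.
m_1 = -(12.143)/8.5 = -1.4286.
The intermediate image is 12.143 cm to the right of lens 1, so d_o2 = L - d_i1 = 47.5 - 12.143 = 35.357 cm.
Lens 2: 1/d_i2 = 1/f_2 - 1/d_o2 = 1/28.5 - 1/(35.357) = 0.00680 cm^-1, so d_i2 = 146.953 cm.
m_2 = -(146.953)/(35.357) = -4.1562.
Overall magnification: m = m_1 m_2 = 5.9375.

5.94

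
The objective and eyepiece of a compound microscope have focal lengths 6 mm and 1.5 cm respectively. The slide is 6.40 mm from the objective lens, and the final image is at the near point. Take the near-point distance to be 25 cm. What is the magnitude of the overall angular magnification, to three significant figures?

265

Convert to cm: f_obj = 6 mm = 0.6 cm; d_o = 6.40 mm = 0.64 cm.
Objective: 1/d_i = 1/f_obj - 1/d_o = 1/0.6 - 1/0.64 = 0.10417 cm^-1, so d_i = 9.600 cm.
m_obj = -d_i/d_o = -9.600/0.64 = -15.000.
Eyepiece angular magnification (image at near point): M_eye = 1 + D/f_e = 1 + 25/1.5 = 17.667.
Overall M = m_obj x M_eye = (-15.000)(17.667) = -265.00.
|M| = 265.00.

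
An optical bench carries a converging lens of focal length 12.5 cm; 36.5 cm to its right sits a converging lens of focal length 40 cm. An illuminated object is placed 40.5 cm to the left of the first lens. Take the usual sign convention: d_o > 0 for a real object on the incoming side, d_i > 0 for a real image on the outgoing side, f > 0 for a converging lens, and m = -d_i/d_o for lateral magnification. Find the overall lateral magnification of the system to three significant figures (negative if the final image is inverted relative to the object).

-0.827

First lens: d_i1 = 1/(1/12.5 - 1/40.5) = 18.080 cm.
m_1 = -(18.080)/40.5 = -0.4464.
Object distance for lens 2: d_o2 = 36.5 - 18.080 = 18.420 cm.
Second lens: d_i2 = 1/(1/40 - 1/(18.420)) = -34.141 cm.
m_2 = -(-34.141)/(18.420) = 1.8535.
The system's lateral magnification is m_1 m_2 = (-0.4464)(1.8535) = -0.8275.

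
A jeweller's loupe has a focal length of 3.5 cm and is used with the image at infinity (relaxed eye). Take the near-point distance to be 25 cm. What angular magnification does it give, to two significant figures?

7.1

M = D/f = 25/3.5 = 7.143.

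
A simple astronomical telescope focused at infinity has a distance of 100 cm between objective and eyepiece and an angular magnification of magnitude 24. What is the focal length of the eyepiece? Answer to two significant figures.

In normal adjustment the tube length equals f_obj + f_eye and |M| = f_obj/f_eye.
So f_obj = 24 f_eye and 24 f_eye + f_eye = 100 cm, giving f_eye = 100/25 = 4.000 cm and f_obj = 96.000 cm.

4.0 cm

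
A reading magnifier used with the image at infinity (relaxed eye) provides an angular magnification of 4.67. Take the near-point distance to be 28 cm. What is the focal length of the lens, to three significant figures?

6.00 cm

For the image at infinity, M = D/f.
f = D/M = 28/4.67 = 5.996 cm.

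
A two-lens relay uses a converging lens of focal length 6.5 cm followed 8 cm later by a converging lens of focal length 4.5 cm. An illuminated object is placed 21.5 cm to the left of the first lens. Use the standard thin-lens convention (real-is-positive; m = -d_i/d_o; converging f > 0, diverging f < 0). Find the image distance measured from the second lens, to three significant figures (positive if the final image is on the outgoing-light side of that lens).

1.02 cm

Lens 1: 1/d_i1 = 1/f_1 - 1/d_o1 = 1/6.5 - 1/21.5 = 0.10733 cm^-1, so d_i1 = 9.317 cm.
This image would form 9.317 cm past lens 1, i.e. 1.317 cm beyond lens 2, so it is a virtual object for lens 2: d_o2 = 8 - 9.317 = -1.317 cm.
Lens 2: 1/d_i2 = 1/f_2 - 1/d_o2 = 1/4.5 - 1/(-1.317) = 0.98172 cm^-1, so d_i2 = 1.019 cm.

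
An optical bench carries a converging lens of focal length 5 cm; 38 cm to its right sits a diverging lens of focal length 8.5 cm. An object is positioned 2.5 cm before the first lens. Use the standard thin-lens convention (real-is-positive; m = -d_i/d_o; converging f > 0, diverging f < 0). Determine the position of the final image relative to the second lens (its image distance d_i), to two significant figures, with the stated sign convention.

First lens: d_i1 = 1/(1/5 - 1/2.5) = -5.000 cm.
With d_i1 < 0 the first image is virtual and lies on the object side; the object distance for lens 2 is d_o2 = 38 - (-5.000) = 43.000 cm.
Second lens: d_i2 = 1/(1/(-8.5) - 1/(43.000)) = -7.097 cm.

-7.1 cm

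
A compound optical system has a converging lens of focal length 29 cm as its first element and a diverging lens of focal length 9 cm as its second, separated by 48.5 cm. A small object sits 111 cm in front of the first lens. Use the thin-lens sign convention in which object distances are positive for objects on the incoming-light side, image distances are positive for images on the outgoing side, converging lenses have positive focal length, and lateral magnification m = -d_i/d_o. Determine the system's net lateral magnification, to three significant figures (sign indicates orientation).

Applying the thin-lens equation to the first lens, 1/29 = 1/111 + 1/d_i1, which gives d_i1 = 39.256 cm.
Its lateral magnification is m_1 = -d_i1/d_o1 = -(39.256)/111 = -0.3537.
The intermediate image is 39.256 cm to the right of lens 1, so d_o2 = L - d_i1 = 48.5 - 39.256 = 9.244 cm.
Applying the thin-lens equation again with f_2 = -9 cm and d_o2 = 9.244 cm gives d_i2 = -4.560 cm.
m_2 = -(-4.560)/(9.244) = 0.4933.
Total m = m_1 x m_2 = (-0.3537)(0.4933) = -0.1745.

-0.174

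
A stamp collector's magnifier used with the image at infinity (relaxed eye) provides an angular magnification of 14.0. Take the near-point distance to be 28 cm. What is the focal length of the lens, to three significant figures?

For the image at infinity, M = D/f.
f = D/M = 28/14.0 = 2.000 cm.

2.00 cm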